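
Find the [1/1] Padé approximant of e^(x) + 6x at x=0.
(97*x/14 + 1)/(1 - x/14)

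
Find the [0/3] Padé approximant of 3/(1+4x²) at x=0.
3/(4*x**2 + 1)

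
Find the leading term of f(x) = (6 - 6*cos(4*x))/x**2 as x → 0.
48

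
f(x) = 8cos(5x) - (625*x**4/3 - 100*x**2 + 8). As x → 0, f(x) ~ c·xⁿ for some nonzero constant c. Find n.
6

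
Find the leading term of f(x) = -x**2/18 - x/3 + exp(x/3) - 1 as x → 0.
x**3/162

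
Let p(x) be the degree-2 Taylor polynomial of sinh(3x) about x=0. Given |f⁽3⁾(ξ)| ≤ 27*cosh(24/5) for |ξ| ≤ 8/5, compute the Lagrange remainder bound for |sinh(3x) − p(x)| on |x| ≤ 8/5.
2304*cosh(24/5)/125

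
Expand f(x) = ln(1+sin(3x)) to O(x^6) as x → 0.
3*x - 9*x**2/2 + 9*x**3/2 - 27*x**4/4 + 81*x**5/8 + O(x**6)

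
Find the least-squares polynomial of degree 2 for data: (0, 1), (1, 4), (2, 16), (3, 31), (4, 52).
4/7 + (123/70)x + (39/14)x²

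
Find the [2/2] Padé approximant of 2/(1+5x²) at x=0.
2/(5*x**2 + 1)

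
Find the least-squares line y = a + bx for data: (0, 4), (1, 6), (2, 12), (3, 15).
a = 17/5, b = 39/10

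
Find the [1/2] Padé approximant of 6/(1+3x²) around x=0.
6/(3*x**2 + 1)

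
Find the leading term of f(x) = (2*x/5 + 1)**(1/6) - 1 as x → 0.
x/15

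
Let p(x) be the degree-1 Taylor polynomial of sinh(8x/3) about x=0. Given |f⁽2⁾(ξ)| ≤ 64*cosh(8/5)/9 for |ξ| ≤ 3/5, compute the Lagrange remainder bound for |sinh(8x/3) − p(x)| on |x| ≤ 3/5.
32*cosh(8/5)/25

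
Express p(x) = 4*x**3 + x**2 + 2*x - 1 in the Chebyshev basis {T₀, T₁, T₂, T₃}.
(-1/2)T₀ + (5)T₁ + (1/2)T₂ + T₃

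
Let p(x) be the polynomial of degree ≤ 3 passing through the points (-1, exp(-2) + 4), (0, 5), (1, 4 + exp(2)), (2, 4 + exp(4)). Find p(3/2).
(1 + (59 + 15*exp(2) + 5*exp(4))*exp(2))*exp(-2)/16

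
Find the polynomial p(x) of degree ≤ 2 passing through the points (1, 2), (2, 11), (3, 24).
2*x**2 + 3*x - 3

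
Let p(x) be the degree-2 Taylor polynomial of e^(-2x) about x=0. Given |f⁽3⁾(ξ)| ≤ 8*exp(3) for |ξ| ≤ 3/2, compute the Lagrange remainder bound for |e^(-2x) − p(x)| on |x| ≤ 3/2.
9*exp(3)/2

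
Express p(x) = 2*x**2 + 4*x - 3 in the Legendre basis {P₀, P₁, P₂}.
(-7/3)P₀ + (4)P₁ + (4/3)P₂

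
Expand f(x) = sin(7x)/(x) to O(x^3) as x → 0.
7 - 343*x**2/6 + O(x**3)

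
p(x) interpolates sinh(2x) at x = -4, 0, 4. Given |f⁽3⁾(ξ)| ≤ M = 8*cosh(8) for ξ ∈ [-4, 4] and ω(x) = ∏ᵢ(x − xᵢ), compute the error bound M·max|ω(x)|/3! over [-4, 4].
512*sqrt(3)*cosh(8)/27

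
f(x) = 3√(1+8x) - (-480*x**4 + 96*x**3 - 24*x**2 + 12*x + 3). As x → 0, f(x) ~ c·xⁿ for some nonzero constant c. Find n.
5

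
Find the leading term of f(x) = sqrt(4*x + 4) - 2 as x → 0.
x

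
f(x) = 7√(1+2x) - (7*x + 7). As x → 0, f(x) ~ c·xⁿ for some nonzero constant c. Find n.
2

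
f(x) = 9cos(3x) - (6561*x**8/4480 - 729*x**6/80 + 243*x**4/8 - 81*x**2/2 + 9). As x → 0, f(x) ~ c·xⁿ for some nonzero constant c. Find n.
10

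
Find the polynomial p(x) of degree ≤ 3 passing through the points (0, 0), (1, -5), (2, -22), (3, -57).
-x**3 - 3*x**2 - x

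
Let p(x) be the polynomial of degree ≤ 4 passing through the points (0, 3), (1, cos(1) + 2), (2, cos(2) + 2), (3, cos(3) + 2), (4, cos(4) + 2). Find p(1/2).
7*cos(3)/32 - 5*cos(4)/128 - 35*cos(2)/64 + 35*cos(1)/32 + 291/128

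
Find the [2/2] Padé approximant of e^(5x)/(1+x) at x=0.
(175*x**2/132 + 20*x/11 + 1)/(205*x**2/132 - 24*x/11 + 1)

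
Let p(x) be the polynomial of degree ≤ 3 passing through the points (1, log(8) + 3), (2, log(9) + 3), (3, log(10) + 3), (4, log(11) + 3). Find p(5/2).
log(3*11**(15/16)*2**(3/8)*3**(1/8)*5**(9/16)/11) + 3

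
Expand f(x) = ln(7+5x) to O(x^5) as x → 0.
log(7) + 5*x/7 - 25*x**2/98 + 125*x**3/1029 - 625*x**4/9604 + O(x**5)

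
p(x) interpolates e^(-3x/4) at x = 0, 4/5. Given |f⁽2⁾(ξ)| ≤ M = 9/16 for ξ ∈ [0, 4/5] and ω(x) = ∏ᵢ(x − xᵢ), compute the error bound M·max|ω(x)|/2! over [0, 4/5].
9/200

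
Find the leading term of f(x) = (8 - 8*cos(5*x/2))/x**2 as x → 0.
25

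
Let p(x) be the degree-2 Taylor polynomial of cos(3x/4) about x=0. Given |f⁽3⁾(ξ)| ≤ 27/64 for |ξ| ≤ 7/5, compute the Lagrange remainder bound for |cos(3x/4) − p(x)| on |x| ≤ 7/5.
3087/16000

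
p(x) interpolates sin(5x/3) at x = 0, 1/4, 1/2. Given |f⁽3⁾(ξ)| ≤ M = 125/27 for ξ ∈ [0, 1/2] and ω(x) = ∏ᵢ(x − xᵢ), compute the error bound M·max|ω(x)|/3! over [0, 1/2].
125*sqrt(3)/46656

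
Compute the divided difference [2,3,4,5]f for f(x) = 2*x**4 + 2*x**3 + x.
30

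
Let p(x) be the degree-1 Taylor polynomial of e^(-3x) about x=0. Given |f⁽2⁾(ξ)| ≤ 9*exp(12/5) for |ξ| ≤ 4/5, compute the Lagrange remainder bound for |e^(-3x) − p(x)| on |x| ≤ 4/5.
72*exp(12/5)/25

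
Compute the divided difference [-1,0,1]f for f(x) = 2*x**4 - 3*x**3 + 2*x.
2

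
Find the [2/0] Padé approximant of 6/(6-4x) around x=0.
4*x**2/9 + 2*x/3 + 1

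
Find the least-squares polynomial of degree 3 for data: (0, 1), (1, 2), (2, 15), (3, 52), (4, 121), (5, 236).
61/63 + (-275/189)x + (89/126)x² + (97/54)x³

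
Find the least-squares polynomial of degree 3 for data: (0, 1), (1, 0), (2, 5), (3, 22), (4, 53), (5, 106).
61/63 + (-464/189)x + (89/126)x² + (43/54)x³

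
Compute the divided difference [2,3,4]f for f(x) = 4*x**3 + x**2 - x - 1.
37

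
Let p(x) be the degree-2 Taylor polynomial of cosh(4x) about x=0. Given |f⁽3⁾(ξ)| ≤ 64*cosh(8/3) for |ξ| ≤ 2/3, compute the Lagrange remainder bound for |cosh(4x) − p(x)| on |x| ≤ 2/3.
256*cosh(8/3)/81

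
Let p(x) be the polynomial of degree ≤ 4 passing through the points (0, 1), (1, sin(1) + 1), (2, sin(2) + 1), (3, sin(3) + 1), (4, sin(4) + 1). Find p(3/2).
-5*sin(3)/32 + 3*sin(4)/128 + 15*sin(1)/32 + 45*sin(2)/64 + 1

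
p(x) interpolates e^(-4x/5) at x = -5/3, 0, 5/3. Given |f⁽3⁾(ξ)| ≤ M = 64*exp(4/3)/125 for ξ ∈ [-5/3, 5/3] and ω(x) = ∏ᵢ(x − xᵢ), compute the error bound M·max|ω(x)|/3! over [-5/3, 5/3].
64*sqrt(3)*exp(4/3)/729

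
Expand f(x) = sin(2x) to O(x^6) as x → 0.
2*x - 4*x**3/3 + 4*x**5/15 + O(x**6)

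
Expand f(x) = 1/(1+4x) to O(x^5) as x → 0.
1 - 4*x + 16*x**2 - 64*x**3 + 256*x**4 + O(x**5)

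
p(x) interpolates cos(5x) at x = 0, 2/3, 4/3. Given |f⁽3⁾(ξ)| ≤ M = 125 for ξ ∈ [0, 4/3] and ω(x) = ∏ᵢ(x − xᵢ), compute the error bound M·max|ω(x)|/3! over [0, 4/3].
1000*sqrt(3)/729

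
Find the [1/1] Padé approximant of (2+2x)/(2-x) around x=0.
(x + 1)/(1 - x/2)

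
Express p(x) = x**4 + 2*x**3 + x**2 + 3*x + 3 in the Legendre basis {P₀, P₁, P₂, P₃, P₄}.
(53/15)P₀ + (21/5)P₁ + (26/21)P₂ + (4/5)P₃ + (8/35)P₄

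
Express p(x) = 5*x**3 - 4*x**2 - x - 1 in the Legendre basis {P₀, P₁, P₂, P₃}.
(-7/3)P₀ + (2)P₁ + (-8/3)P₂ + (2)P₃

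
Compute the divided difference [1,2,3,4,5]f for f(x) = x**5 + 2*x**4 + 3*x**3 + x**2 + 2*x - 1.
17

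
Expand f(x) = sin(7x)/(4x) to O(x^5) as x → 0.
7/4 - 343*x**2/24 + 16807*x**4/480 + O(x**5)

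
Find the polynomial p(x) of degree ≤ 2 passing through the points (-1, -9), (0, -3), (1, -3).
-3*x**2 + 3*x - 3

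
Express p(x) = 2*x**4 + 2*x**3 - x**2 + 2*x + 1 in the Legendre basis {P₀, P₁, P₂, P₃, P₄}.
(16/15)P₀ + (16/5)P₁ + (10/21)P₂ + (4/5)P₃ + (16/35)P₄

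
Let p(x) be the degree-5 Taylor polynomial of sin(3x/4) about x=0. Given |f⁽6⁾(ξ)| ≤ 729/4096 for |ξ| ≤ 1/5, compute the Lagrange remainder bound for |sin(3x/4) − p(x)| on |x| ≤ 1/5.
81/5120000000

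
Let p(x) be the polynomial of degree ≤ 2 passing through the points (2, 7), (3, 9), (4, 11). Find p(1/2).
4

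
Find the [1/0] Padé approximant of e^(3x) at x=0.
3*x + 1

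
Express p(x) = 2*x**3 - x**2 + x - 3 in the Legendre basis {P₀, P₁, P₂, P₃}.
(-10/3)P₀ + (11/5)P₁ + (-2/3)P₂ + (4/5)P₃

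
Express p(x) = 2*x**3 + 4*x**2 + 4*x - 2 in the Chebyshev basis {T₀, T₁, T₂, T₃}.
(11/2)T₁ + (2)T₂ + (1/2)T₃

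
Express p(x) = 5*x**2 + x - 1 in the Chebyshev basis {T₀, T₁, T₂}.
(3/2)T₀ + T₁ + (5/2)T₂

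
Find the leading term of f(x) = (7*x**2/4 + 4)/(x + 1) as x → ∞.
7*x/4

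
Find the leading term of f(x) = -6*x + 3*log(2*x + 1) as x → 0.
-6*x**2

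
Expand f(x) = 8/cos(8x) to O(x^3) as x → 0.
8 + 256*x**2 + O(x**3)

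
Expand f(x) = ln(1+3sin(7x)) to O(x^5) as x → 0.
21*x - 441*x**2/2 + 5831*x**3/2 - 180075*x**4/4 + O(x**5)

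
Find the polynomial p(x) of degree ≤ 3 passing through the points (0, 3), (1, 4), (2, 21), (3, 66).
2*x**3 + 2*x**2 - 3*x + 3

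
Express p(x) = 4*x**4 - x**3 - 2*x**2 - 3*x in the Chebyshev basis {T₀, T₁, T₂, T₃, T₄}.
(1/2)T₀ + (-15/4)T₁ + T₂ + (-1/4)T₃ + (1/2)T₄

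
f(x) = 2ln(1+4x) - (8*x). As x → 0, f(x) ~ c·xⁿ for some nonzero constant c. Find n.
2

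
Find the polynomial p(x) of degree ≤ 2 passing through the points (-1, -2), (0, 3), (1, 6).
-x**2 + 4*x + 3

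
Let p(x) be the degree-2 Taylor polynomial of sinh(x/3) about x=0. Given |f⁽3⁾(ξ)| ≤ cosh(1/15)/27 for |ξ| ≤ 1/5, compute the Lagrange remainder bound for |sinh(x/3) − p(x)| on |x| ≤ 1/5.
cosh(1/15)/20250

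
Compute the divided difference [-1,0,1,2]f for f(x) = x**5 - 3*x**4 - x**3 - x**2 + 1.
-2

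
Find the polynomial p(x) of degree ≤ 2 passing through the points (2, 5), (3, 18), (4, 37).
3*x**2 - 2*x - 3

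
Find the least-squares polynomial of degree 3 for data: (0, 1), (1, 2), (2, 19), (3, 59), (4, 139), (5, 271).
16/21 + (-2/9)x + (13/84)x² + (77/36)x³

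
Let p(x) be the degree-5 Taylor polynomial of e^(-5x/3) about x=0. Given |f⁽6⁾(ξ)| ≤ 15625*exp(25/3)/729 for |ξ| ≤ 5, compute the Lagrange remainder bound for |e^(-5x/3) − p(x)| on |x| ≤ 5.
48828125*exp(25/3)/104976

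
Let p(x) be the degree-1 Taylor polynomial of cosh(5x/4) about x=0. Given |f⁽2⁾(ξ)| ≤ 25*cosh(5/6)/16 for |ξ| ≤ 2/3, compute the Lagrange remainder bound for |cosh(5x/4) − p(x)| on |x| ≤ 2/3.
25*cosh(5/6)/72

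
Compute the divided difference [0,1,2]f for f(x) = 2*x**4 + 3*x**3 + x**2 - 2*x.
24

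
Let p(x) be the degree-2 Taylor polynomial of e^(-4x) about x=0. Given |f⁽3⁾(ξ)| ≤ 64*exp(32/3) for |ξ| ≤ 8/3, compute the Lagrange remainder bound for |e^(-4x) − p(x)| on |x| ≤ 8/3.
16384*exp(32/3)/81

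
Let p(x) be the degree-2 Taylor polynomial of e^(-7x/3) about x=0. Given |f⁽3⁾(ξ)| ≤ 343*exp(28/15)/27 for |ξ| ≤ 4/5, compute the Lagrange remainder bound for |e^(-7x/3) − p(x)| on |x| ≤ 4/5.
10976*exp(28/15)/10125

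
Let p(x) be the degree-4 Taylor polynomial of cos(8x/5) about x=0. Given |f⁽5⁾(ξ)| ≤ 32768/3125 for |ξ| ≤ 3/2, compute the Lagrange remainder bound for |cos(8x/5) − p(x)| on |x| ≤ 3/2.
10368/15625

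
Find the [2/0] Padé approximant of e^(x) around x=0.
x**2/2 + x + 1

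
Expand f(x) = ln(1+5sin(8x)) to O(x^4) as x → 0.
40*x - 800*x**2 + 62720*x**3/3 + O(x**4)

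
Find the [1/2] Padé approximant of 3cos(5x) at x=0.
3/(25*x**2/2 + 1)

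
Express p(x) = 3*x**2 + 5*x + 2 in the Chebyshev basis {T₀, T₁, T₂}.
(7/2)T₀ + (5)T₁ + (3/2)T₂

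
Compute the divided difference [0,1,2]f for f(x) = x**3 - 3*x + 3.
3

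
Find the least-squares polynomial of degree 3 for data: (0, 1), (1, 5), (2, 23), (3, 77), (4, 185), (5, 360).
83/63 + (13/54)x + (-115/252)x² + (319/108)x³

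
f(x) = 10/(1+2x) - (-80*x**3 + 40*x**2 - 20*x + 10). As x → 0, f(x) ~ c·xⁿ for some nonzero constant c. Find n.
4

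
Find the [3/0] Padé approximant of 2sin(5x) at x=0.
-125*x**3/3 + 10*x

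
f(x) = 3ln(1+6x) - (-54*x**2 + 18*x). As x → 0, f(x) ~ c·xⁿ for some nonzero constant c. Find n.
3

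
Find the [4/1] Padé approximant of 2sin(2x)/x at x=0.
8*x**4/15 - 8*x**2/3 + 4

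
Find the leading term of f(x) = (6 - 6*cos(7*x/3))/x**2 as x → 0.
49/3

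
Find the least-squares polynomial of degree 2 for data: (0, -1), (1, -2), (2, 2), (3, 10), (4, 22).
-39/35 + (-97/35)x + (15/7)x²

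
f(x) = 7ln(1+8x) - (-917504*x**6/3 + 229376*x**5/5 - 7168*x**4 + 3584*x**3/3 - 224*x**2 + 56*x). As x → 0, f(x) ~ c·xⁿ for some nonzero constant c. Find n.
7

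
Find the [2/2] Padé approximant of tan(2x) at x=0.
2*x/(1 - 4*x**2/3)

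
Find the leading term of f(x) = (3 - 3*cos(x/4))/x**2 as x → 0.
3/32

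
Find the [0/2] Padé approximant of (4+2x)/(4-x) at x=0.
1/(3*x**2/8 - 3*x/4 + 1)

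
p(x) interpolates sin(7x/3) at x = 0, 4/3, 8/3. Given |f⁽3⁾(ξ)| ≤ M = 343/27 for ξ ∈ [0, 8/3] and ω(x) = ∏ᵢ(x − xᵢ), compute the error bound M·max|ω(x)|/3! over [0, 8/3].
21952*sqrt(3)/19683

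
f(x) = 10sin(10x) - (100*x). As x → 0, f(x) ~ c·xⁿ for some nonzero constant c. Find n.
3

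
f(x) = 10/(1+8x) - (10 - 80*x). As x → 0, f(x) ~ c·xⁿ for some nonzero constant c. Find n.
2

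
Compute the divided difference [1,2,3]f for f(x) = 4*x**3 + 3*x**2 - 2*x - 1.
27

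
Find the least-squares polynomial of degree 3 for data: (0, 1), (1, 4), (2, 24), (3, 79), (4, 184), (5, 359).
121/126 + (35/108)x + (-25/252)x² + (155/54)x³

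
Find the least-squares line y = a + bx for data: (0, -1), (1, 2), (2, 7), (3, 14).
a = -2, b = 5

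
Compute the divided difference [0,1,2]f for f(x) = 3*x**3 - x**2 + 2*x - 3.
8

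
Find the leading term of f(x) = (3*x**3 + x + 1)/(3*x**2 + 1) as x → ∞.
x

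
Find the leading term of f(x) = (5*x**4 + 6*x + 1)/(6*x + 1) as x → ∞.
5*x**3/6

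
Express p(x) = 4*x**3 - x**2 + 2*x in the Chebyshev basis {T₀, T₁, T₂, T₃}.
(-1/2)T₀ + (5)T₁ + (-1/2)T₂ + T₃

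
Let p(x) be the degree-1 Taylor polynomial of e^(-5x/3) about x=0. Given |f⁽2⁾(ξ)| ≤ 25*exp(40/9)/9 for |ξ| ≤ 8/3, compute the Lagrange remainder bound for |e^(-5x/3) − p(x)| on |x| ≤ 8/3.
800*exp(40/9)/81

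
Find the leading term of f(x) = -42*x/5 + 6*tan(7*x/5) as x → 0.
686*x**3/125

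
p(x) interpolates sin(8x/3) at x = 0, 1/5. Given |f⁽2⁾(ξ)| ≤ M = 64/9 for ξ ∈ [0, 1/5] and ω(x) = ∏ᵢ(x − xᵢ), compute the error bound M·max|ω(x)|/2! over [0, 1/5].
8/225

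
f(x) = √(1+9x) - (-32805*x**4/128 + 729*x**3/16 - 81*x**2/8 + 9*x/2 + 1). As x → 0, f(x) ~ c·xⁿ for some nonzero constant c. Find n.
5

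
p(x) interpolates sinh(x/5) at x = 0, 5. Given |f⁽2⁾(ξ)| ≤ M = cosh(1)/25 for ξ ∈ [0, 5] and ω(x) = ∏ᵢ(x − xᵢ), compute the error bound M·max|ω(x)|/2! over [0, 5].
cosh(1)/8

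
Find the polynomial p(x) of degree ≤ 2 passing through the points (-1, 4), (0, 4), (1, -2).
-3*x**2 - 3*x + 4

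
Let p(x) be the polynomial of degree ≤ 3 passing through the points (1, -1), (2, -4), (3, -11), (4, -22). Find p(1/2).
-1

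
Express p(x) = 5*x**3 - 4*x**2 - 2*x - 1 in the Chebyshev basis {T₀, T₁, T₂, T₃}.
(-3)T₀ + (7/4)T₁ + (-2)T₂ + (5/4)T₃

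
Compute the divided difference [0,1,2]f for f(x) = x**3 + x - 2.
3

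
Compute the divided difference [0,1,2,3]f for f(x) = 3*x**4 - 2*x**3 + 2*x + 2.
16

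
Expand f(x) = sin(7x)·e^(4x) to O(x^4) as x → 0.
7*x + 28*x**2 - 7*x**3/6 + O(x**4)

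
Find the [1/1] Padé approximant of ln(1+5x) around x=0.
5*x/(5*x/2 + 1)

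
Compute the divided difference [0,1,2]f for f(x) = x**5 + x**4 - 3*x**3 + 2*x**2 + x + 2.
15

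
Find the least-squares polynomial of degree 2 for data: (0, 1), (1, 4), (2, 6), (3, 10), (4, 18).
53/35 + (4/7)x + (6/7)x²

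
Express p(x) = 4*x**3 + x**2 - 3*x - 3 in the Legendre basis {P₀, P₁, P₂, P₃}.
(-8/3)P₀ + (-3/5)P₁ + (2/3)P₂ + (8/5)P₃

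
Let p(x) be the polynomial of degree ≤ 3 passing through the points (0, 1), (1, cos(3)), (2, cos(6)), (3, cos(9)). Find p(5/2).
5*cos(9)/16 + 1/16 - 5*cos(3)/16 + 15*cos(6)/16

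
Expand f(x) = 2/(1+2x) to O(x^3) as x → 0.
2 - 4*x + 8*x**2 + O(x**3)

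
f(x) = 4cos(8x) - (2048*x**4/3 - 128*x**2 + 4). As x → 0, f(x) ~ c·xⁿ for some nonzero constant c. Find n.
6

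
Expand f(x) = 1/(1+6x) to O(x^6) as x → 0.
1 - 6*x + 36*x**2 - 216*x**3 + 1296*x**4 - 7776*x**5 + O(x**6)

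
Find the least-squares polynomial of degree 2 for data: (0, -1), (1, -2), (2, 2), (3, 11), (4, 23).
-41/35 + (-193/70)x + (31/14)x²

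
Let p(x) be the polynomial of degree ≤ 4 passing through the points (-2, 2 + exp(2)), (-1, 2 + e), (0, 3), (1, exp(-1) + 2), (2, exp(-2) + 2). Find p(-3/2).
(-5 + 28*e + (186 + 35*exp(2) + 140*e)*exp(2))*exp(-2)/128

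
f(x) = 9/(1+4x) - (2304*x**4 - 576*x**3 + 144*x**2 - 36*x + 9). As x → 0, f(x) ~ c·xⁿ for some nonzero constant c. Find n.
5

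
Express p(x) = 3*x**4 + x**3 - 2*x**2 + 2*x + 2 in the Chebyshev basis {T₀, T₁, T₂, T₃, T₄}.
(17/8)T₀ + (11/4)T₁ + (1/2)T₂ + (1/4)T₃ + (3/8)T₄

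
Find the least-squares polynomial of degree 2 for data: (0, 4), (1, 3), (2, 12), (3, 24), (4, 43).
124/35 + (-167/70)x + (43/14)x²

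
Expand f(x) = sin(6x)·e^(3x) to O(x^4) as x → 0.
6*x + 18*x**2 - 9*x**3 + O(x**4)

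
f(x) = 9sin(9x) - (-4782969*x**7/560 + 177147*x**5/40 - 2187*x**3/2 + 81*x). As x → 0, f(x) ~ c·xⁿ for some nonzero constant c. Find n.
9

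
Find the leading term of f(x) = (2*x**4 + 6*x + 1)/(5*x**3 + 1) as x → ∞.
2*x/5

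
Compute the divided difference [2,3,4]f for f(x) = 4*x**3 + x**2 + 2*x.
37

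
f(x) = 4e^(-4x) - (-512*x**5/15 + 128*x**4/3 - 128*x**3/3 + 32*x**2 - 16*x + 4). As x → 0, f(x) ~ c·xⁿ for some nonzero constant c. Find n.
6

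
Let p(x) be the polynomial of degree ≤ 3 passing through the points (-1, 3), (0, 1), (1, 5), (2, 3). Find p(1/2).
3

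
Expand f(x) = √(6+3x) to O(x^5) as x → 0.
sqrt(6) + sqrt(6)*x/4 - sqrt(6)*x**2/32 + sqrt(6)*x**3/128 - 5*sqrt(6)*x**4/2048 + O(x**5)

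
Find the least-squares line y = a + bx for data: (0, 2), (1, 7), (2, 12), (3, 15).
a = 12/5, b = 22/5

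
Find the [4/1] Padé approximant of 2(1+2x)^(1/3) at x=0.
(32*x**4/243 - 128*x**3/405 + 16*x**2/15 + 64*x/15 + 2)/(22*x/15 + 1)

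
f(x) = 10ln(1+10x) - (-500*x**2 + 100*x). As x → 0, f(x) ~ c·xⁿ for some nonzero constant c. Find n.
3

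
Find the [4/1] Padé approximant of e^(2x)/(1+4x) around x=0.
(854*x**4/1165 + 920*x**3/699 + 2334*x**2/1165 + 2328*x/1165 + 1)/(4658*x/1165 + 1)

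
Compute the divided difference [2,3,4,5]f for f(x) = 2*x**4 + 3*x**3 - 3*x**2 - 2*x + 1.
31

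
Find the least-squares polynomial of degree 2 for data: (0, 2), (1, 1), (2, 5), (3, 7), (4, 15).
66/35 + (-48/35)x + (8/7)x²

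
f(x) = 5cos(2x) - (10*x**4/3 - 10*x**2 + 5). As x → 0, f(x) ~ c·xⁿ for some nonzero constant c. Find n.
6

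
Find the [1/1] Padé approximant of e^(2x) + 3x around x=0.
(23*x/5 + 1)/(1 - 2*x/5)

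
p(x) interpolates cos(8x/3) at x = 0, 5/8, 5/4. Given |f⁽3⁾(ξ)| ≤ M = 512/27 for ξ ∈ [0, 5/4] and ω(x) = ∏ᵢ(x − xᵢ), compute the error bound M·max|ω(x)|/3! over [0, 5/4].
125*sqrt(3)/729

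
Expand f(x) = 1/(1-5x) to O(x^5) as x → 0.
1 + 5*x + 25*x**2 + 125*x**3 + 625*x**4 + O(x**5)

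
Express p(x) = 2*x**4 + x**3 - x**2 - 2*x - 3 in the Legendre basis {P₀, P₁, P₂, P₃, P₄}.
(-44/15)P₀ + (-7/5)P₁ + (10/21)P₂ + (2/5)P₃ + (16/35)P₄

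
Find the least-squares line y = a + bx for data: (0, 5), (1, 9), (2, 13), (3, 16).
a = 26/5, b = 37/10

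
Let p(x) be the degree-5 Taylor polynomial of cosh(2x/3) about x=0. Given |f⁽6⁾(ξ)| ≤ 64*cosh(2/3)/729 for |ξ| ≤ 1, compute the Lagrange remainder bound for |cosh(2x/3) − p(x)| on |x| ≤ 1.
4*cosh(2/3)/32805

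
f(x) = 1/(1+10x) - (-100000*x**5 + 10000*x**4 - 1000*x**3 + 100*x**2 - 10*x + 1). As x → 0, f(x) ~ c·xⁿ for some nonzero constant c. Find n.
6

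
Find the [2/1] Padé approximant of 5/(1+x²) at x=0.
5 - 5*x**2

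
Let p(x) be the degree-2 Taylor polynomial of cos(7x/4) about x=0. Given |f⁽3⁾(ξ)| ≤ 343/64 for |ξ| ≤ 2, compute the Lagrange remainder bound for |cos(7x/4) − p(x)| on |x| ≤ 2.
343/48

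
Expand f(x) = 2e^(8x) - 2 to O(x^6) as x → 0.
16*x + 64*x**2 + 512*x**3/3 + 1024*x**4/3 + 8192*x**5/15 + O(x**6)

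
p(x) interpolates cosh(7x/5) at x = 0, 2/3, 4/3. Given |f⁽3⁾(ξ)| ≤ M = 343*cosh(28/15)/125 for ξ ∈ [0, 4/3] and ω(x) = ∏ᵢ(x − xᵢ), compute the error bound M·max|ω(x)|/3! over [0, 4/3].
2744*sqrt(3)*cosh(28/15)/91125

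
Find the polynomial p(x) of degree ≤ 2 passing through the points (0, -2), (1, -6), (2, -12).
-x**2 - 3*x - 2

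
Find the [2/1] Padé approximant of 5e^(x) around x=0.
(5*x**2/6 + 10*x/3 + 5)/(1 - x/3)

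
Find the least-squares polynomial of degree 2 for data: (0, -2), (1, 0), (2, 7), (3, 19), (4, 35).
-73/35 + (-9/70)x + (33/14)x²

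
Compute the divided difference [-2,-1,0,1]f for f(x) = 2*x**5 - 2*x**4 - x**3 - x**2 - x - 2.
13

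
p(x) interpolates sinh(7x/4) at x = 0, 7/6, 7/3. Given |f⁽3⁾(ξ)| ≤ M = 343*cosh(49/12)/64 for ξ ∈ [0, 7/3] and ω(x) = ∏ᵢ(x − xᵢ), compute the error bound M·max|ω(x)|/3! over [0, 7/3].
117649*sqrt(3)*cosh(49/12)/373248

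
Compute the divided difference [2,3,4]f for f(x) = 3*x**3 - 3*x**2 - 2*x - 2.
24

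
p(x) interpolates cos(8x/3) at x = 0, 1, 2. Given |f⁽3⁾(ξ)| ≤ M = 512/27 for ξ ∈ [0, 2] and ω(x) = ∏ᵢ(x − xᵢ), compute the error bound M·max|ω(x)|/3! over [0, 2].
512*sqrt(3)/729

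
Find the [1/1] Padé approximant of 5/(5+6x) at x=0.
1/(6*x/5 + 1)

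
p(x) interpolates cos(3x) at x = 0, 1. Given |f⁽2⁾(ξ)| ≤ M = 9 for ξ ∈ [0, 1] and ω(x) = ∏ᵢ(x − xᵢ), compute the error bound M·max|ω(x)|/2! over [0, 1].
9/8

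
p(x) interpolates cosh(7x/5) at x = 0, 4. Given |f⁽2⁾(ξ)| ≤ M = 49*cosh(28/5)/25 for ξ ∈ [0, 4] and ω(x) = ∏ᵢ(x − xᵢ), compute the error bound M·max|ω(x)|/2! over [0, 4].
98*cosh(28/5)/25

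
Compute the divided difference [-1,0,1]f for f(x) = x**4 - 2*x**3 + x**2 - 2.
2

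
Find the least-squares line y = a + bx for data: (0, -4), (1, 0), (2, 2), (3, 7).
a = -4, b = 7/2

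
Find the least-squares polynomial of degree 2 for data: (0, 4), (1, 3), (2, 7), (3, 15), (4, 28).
139/35 + (-22/7)x + (16/7)x²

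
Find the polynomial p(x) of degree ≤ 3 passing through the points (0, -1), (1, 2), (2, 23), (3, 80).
3*x**3 - 1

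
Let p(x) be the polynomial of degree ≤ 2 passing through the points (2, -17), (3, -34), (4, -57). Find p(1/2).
-11/4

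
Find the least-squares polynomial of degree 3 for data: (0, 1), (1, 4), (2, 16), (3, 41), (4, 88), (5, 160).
125/126 + (97/108)x + (155/126)x² + (107/108)x³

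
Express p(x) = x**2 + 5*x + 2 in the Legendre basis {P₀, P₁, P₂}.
(7/3)P₀ + (5)P₁ + (2/3)P₂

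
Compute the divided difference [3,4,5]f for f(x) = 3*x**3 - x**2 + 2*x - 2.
35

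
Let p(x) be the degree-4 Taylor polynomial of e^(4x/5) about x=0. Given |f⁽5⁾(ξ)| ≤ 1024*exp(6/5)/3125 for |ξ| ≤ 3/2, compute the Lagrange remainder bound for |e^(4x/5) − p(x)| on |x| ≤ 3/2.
324*exp(6/5)/15625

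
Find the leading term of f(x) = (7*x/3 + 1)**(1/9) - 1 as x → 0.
7*x/27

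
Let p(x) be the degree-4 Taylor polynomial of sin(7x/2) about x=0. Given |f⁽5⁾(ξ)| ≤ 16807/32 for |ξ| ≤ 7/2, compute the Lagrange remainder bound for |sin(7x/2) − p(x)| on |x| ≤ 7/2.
282475249/122880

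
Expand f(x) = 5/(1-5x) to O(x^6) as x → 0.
5 + 25*x + 125*x**2 + 625*x**3 + 3125*x**4 + 15625*x**5 + O(x**6)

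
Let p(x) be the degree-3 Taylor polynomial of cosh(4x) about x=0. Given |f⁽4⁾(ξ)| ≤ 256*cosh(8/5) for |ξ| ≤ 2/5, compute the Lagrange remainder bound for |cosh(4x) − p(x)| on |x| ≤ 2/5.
512*cosh(8/5)/1875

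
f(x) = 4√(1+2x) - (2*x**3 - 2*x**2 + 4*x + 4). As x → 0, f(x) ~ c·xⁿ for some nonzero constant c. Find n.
4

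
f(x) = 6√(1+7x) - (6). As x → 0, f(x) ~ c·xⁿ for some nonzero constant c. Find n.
1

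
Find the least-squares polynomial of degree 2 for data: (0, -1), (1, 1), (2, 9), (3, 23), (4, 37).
-53/35 + (43/35)x + (15/7)x²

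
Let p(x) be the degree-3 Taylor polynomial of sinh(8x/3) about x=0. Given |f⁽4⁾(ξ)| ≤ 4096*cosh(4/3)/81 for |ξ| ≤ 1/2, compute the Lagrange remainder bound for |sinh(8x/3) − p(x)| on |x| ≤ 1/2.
32*cosh(4/3)/243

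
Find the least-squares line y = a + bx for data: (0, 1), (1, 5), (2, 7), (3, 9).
a = 8/5, b = 13/5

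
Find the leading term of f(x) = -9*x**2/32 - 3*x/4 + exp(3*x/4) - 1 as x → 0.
9*x**3/128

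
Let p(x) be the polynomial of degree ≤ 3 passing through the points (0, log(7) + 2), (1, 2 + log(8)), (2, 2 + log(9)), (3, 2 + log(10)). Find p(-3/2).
log(5064403678929*2**(3/8)*3**(7/8)*5**(13/16)*7**(9/16)/34359738368000) + 2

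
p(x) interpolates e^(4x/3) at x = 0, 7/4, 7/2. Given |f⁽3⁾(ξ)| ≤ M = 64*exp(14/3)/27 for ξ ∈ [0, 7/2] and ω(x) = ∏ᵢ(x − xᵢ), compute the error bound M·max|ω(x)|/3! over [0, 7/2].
343*sqrt(3)*exp(14/3)/729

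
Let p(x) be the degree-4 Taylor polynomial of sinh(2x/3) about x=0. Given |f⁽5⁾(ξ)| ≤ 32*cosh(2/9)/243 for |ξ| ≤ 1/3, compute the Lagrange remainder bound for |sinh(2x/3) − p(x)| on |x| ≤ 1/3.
4*cosh(2/9)/885735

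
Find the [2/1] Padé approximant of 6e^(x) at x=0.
(x**2 + 4*x + 6)/(1 - x/3)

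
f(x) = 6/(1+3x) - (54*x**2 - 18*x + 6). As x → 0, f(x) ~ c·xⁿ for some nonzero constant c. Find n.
3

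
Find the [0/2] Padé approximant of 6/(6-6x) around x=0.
1/(1 - x)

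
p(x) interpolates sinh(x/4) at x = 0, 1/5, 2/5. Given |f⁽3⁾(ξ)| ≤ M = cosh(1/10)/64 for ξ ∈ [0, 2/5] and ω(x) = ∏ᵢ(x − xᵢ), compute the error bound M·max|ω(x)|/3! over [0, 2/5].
sqrt(3)*cosh(1/10)/216000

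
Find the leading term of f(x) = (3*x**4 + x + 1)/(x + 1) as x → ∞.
3*x**3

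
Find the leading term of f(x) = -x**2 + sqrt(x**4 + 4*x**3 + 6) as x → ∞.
2*x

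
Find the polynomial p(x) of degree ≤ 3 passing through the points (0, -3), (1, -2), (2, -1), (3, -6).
-x**3 + 3*x**2 - x - 3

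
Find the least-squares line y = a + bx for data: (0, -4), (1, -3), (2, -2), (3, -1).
a = -4, b = 1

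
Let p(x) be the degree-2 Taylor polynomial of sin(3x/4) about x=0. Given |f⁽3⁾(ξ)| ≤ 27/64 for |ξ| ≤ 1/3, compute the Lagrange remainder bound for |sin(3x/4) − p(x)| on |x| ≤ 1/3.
1/384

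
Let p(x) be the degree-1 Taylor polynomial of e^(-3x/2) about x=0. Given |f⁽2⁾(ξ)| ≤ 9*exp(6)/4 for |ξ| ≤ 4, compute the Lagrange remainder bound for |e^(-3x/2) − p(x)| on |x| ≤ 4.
18*exp(6)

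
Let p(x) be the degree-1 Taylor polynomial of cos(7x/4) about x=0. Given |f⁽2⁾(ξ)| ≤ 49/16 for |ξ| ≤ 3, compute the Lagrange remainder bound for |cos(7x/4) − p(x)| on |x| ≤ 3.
441/32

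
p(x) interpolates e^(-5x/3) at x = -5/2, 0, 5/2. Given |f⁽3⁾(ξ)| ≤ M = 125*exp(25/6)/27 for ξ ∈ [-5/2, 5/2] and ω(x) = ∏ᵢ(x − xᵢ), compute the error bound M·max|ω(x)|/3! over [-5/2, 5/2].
15625*sqrt(3)*exp(25/6)/5832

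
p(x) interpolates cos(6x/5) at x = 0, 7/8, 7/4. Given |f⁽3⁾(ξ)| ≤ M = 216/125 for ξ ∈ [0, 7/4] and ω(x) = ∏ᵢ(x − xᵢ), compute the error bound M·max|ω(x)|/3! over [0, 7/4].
343*sqrt(3)/8000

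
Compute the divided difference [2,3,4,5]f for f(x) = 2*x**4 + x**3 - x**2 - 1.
29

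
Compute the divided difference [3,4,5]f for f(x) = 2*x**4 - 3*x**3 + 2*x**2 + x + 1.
160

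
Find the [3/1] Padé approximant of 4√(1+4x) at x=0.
(-4*x**3 + 12*x**2 + 18*x + 4)/(5*x/2 + 1)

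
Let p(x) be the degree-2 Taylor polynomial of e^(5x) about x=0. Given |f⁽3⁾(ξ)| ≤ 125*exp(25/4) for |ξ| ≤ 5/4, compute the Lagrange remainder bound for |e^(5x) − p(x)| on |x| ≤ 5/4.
15625*exp(25/4)/384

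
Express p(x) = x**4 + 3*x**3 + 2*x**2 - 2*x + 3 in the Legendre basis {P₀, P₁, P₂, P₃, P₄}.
(58/15)P₀ + (-1/5)P₁ + (40/21)P₂ + (6/5)P₃ + (8/35)P₄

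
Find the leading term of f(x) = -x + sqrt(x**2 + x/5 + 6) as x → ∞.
1/10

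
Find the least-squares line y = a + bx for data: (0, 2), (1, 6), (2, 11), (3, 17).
a = 3/2, b = 5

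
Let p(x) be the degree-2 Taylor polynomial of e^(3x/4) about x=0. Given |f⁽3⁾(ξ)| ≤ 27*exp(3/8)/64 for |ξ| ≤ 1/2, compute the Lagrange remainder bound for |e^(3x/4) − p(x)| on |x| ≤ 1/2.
9*exp(3/8)/1024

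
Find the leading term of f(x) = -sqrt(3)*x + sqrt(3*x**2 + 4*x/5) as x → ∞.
2*sqrt(3)/15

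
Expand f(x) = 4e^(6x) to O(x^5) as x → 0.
4 + 24*x + 72*x**2 + 144*x**3 + 216*x**4 + O(x**5)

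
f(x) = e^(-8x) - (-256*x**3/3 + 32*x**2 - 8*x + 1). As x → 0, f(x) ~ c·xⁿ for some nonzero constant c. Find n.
4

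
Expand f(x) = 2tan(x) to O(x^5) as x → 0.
2*x + 2*x**3/3 + O(x**5)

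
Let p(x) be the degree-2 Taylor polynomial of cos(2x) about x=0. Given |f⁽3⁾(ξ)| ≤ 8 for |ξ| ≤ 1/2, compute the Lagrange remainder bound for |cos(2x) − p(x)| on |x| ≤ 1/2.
1/6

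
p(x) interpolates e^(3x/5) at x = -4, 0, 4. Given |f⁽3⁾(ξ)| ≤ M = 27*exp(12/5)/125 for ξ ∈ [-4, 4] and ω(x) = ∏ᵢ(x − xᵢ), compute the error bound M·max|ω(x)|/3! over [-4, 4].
64*sqrt(3)*exp(12/5)/125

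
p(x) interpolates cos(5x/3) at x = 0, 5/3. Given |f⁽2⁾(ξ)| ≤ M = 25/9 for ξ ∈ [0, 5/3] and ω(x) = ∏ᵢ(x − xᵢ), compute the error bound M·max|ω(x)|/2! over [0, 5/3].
625/648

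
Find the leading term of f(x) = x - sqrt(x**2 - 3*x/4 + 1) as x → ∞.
3/8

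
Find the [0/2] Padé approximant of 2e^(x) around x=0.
2/(x**2/2 - x + 1)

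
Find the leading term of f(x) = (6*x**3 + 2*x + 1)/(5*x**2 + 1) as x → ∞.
6*x/5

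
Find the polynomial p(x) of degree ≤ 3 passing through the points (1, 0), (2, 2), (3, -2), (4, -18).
-x**3 + 3*x**2 - 2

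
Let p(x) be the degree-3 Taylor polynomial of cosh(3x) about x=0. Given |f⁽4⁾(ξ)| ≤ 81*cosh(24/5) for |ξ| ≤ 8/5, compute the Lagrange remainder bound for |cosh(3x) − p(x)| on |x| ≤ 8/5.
13824*cosh(24/5)/625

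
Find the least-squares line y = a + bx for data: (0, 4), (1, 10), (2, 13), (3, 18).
a = 9/2, b = 9/2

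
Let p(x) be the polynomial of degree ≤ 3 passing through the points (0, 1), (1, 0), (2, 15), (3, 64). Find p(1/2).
-3/8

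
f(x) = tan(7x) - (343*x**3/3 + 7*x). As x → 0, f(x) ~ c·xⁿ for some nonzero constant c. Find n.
5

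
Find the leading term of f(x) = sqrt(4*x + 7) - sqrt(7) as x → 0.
2*sqrt(7)*x/7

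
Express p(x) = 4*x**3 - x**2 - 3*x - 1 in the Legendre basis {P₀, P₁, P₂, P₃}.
(-4/3)P₀ + (-3/5)P₁ + (-2/3)P₂ + (8/5)P₃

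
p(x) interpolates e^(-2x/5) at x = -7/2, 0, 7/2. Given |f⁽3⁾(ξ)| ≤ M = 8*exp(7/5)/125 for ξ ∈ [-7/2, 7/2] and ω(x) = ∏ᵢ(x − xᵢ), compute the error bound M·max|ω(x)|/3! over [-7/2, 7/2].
343*sqrt(3)*exp(7/5)/3375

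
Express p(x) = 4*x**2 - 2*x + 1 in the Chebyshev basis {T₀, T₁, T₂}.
(3)T₀ + (-2)T₁ + (2)T₂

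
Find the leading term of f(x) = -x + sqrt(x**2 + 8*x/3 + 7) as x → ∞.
4/3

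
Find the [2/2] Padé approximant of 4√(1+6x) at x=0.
(45*x**2 + 30*x + 4)/(9*x**2/4 + 9*x/2 + 1)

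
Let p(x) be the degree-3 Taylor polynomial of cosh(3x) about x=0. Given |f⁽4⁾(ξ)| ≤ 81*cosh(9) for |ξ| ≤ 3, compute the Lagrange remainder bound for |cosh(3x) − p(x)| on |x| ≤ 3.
2187*cosh(9)/8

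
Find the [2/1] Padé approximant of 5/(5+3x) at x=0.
1/(3*x/5 + 1)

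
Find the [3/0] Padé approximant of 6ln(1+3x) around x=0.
9*x*(6*x**2 - 3*x + 2)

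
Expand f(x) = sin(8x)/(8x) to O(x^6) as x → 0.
1 - 32*x**2/3 + 512*x**4/15 + O(x**6)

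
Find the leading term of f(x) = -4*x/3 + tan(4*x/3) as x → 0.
64*x**3/81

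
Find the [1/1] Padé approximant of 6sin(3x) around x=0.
18*x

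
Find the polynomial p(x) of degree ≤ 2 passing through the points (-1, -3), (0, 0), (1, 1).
-x**2 + 2*x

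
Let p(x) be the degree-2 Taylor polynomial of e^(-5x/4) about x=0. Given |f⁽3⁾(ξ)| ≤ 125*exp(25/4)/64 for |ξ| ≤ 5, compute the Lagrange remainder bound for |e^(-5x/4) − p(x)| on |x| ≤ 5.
15625*exp(25/4)/384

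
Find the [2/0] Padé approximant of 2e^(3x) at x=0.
9*x**2 + 6*x + 2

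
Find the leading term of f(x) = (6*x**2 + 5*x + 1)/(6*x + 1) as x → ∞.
x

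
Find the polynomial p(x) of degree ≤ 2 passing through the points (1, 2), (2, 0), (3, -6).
-2*x**2 + 4*x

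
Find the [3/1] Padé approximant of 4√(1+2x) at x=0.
(-x**3/2 + 3*x**2 + 9*x + 4)/(5*x/4 + 1)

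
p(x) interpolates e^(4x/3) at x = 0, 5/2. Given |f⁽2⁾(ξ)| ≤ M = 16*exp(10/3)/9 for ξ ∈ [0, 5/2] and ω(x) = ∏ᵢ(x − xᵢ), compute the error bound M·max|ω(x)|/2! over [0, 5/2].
25*exp(10/3)/18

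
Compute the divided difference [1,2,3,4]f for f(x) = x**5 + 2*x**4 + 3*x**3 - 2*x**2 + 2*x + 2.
88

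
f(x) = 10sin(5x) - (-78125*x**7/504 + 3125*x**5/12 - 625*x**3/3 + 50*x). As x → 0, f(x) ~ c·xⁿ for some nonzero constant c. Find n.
9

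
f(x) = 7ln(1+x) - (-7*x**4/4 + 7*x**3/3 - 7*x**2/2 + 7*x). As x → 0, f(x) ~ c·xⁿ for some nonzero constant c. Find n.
5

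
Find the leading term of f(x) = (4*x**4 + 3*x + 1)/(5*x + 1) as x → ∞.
4*x**3/5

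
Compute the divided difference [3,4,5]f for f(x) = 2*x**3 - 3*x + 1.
24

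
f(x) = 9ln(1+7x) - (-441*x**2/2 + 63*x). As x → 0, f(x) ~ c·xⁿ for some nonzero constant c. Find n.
3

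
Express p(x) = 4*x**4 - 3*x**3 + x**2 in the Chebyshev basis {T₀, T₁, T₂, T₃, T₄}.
(2)T₀ + (-9/4)T₁ + (5/2)T₂ + (-3/4)T₃ + (1/2)T₄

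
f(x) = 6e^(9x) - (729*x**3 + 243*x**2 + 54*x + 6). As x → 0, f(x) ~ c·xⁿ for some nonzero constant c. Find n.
4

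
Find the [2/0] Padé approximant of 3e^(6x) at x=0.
54*x**2 + 18*x + 3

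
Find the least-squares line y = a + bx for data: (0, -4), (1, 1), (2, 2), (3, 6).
a = -17/5, b = 31/10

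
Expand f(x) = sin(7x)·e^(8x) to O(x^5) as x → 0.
7*x + 56*x**2 + 1001*x**3/6 + 140*x**4 + O(x**5)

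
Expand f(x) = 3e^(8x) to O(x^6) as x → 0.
3 + 24*x + 96*x**2 + 256*x**3 + 512*x**4 + 4096*x**5/5 + O(x**6)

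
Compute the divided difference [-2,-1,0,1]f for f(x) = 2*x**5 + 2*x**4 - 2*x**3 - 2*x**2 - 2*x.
4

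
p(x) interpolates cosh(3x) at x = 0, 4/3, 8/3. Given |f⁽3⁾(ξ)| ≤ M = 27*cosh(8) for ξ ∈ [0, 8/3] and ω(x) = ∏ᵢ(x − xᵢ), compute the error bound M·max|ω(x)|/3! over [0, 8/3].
64*sqrt(3)*cosh(8)/27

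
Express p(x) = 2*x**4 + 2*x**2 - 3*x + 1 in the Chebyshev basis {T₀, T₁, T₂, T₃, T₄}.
(11/4)T₀ + (-3)T₁ + (2)T₂ + (1/4)T₄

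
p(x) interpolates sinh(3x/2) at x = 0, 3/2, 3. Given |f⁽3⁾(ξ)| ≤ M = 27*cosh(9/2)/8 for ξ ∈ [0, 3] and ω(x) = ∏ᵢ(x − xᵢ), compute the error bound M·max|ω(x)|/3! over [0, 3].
27*sqrt(3)*cosh(9/2)/64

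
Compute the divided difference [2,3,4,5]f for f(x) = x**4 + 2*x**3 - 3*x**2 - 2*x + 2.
16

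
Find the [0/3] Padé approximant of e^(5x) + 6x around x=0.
1/(-6461*x**3/6 + 217*x**2/2 - 11*x + 1)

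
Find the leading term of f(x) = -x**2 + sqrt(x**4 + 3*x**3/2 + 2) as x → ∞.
3*x/4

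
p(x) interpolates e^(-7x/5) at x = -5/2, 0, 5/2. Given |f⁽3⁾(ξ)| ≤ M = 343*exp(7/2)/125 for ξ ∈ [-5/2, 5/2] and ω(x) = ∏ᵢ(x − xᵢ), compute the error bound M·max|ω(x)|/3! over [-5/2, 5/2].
343*sqrt(3)*exp(7/2)/216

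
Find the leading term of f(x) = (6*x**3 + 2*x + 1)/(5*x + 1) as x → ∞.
6*x**2/5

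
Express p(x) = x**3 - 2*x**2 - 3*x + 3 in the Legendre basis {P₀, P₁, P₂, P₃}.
(7/3)P₀ + (-12/5)P₁ + (-4/3)P₂ + (2/5)P₃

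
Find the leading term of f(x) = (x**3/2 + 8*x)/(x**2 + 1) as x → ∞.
x/2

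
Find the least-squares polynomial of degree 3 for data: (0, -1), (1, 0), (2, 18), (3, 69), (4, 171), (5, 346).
-76/63 + (71/189)x + (-209/126)x² + (167/54)x³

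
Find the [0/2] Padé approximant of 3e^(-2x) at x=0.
3/(2*x**2 + 2*x + 1)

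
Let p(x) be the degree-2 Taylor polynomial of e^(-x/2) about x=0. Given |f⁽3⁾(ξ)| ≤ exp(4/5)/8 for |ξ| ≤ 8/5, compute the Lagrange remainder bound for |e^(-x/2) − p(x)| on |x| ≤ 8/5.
32*exp(4/5)/375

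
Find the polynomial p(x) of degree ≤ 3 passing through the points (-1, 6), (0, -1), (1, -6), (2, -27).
-3*x**3 + x**2 - 3*x - 1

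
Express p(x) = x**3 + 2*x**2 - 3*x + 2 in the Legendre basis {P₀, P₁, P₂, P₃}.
(8/3)P₀ + (-12/5)P₁ + (4/3)P₂ + (2/5)P₃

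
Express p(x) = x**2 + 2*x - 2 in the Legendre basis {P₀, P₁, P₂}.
(-5/3)P₀ + (2)P₁ + (2/3)P₂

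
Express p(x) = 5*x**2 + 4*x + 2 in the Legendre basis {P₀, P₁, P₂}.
(11/3)P₀ + (4)P₁ + (10/3)P₂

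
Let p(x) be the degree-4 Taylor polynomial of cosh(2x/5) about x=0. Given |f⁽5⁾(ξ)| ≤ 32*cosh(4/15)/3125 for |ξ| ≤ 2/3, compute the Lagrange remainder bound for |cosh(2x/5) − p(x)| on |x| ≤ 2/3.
128*cosh(4/15)/11390625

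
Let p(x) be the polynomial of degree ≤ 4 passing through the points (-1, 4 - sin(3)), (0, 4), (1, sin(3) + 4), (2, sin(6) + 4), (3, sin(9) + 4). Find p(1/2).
3*sin(9)/128 - 5*sin(6)/32 + 95*sin(3)/128 + 4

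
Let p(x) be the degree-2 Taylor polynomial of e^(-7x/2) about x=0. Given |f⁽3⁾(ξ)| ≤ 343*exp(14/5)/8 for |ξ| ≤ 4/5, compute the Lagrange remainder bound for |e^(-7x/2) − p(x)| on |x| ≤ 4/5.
1372*exp(14/5)/375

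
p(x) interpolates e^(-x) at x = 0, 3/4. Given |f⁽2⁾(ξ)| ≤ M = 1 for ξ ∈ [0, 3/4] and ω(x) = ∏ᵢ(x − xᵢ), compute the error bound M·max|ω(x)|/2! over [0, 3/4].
9/128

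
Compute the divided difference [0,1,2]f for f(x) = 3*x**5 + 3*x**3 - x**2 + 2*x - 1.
53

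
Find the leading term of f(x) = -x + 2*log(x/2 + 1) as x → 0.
-x**2/4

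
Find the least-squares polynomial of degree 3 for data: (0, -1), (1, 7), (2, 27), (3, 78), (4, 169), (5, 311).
-2/3 + (365/126)x + (34/21)x² + (37/18)x³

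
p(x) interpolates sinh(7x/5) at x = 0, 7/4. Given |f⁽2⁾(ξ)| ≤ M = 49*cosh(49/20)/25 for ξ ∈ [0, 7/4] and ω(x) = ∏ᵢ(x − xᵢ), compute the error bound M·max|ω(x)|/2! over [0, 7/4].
2401*cosh(49/20)/3200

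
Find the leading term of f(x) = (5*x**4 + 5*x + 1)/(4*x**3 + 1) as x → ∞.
5*x/4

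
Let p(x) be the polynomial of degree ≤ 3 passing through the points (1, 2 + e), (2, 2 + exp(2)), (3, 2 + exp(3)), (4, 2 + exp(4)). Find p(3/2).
-5*exp(3)/16 + 5*e/16 + 2 + exp(4)/16 + 15*exp(2)/16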